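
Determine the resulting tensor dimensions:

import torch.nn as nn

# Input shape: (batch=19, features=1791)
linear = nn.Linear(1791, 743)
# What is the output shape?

Input shape: (19, 1791)
Output shape: (19, 743)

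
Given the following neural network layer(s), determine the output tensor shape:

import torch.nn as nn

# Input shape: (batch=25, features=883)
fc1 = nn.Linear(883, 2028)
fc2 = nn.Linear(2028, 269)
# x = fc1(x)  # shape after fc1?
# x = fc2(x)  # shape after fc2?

Input shape: (25, 883)
  -> after fc1: (25, 2028)
Output shape: (25, 269)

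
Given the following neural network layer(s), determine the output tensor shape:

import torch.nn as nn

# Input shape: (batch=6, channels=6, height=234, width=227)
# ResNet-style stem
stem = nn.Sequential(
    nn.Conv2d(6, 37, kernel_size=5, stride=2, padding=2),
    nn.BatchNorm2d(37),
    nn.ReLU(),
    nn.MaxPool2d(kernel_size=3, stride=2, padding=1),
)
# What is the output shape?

Input shape: (6, 6, 234, 227)
  -> after Conv2d 5x5 stride=2: (6, 37, 117, 114)
Output shape: (6, 37, 59, 57)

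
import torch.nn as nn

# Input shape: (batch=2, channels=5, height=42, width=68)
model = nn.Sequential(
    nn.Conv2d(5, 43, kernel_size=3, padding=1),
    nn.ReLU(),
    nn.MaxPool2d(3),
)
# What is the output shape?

Input shape: (2, 5, 42, 68)
  -> after Conv2d: (2, 43, 42, 68)
  -> after ReLU: (2, 43, 42, 68)
Output shape: (2, 43, 14, 22)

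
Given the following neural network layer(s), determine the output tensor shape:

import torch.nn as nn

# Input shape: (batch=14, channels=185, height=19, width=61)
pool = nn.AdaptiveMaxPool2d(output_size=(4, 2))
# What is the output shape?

Input shape: (14, 185, 19, 61)
Output shape: (14, 185, 4, 2)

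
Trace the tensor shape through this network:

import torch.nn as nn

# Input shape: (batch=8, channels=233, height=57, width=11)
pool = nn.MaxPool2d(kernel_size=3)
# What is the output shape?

Input shape: (8, 233, 57, 11)
Output shape: (8, 233, 19, 3)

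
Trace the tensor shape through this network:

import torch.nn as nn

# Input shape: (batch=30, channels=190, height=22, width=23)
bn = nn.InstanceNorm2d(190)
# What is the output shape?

Input shape: (30, 190, 22, 23)
Output shape: (30, 190, 22, 23)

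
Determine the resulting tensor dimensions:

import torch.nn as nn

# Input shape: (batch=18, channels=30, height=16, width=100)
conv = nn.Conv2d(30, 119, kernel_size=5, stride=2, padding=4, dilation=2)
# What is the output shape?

Input shape: (18, 30, 16, 100)
Output shape: (18, 119, 8, 50)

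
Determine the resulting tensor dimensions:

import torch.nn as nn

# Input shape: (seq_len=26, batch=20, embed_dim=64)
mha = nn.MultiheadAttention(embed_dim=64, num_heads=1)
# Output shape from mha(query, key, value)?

Input shape: (26, 20, 64)
Output shape: (26, 20, 64)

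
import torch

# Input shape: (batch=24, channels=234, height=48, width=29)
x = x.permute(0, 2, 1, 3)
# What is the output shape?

Input shape: (24, 234, 48, 29)
Output shape: (24, 48, 234, 29)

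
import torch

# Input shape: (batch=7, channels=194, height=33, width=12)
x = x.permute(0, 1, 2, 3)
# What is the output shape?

Input shape: (7, 194, 33, 12)
Output shape: (7, 194, 33, 12)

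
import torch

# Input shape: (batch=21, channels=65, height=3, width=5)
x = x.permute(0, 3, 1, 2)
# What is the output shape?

Input shape: (21, 65, 3, 5)
Output shape: (21, 5, 65, 3)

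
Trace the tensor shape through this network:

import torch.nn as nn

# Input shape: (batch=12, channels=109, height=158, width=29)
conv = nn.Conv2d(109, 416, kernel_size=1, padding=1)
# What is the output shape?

Input shape: (12, 109, 158, 29)
Output shape: (12, 416, 160, 31)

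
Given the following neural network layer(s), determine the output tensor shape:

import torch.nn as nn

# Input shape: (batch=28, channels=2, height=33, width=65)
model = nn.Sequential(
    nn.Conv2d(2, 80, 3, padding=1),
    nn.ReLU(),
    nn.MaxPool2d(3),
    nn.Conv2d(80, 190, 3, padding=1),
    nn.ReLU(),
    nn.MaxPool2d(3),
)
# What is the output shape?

Input shape: (28, 2, 33, 65)
  -> after first Conv2d: (28, 80, 33, 65)
  -> after first MaxPool2d: (28, 80, 11, 21)
  -> after second Conv2d: (28, 190, 11, 21)
Output shape: (28, 190, 3, 7)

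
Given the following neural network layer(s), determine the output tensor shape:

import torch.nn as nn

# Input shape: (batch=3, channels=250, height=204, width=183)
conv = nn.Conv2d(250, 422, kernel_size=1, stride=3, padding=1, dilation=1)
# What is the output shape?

Input shape: (3, 250, 204, 183)
Output shape: (3, 422, 69, 62)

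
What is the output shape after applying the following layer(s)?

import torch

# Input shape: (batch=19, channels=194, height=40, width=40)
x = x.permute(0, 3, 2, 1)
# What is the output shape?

Input shape: (19, 194, 40, 40)
Output shape: (19, 40, 40, 194)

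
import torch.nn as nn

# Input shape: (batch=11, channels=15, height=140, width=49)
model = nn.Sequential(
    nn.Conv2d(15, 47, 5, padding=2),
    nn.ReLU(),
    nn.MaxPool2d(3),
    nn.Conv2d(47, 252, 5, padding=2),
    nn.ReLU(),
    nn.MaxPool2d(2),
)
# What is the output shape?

Input shape: (11, 15, 140, 49)
  -> after first Conv2d: (11, 47, 140, 49)
  -> after first MaxPool2d: (11, 47, 46, 16)
  -> after second Conv2d: (11, 252, 46, 16)
Output shape: (11, 252, 23, 8)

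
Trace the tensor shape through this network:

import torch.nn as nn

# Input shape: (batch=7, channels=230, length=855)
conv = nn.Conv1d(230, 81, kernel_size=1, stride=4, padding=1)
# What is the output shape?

Input shape: (7, 230, 855)
Output shape: (7, 81, 215)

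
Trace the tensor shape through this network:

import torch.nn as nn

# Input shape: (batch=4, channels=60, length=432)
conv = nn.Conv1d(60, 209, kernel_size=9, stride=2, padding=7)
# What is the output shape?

Input shape: (4, 60, 432)
Output shape: (4, 209, 219)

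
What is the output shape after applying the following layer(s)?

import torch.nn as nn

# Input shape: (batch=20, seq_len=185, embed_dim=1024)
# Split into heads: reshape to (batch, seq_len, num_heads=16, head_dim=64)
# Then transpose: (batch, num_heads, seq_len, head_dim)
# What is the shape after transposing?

Input shape: (20, 185, 1024)
  -> after reshape: (20, 185, 16, 64)
Output shape: (20, 16, 185, 64)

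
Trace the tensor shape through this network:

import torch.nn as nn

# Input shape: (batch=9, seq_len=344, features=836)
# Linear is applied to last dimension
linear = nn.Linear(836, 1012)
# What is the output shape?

Input shape: (9, 344, 836)
Output shape: (9, 344, 1012)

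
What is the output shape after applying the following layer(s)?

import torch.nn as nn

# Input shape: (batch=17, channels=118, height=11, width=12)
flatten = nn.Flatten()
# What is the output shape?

Input shape: (17, 118, 11, 12)
Output shape: (17, 15576)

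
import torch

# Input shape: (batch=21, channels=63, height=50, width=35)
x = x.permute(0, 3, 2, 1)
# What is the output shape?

Input shape: (21, 63, 50, 35)
Output shape: (21, 35, 50, 63)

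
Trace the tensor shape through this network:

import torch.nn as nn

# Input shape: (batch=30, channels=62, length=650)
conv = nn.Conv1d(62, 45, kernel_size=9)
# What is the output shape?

Input shape: (30, 62, 650)
Output shape: (30, 45, 642)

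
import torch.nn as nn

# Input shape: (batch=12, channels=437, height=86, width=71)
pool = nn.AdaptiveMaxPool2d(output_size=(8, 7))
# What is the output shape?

Input shape: (12, 437, 86, 71)
Output shape: (12, 437, 8, 7)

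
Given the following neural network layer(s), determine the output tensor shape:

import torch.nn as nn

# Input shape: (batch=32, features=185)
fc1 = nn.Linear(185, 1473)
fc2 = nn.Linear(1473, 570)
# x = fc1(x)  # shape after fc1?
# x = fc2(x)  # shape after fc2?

Input shape: (32, 185)
  -> after fc1: (32, 1473)
Output shape: (32, 570)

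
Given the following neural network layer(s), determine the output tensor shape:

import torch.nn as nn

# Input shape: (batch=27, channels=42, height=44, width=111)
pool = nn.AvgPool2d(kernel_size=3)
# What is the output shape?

Input shape: (27, 42, 44, 111)
Output shape: (27, 42, 14, 37)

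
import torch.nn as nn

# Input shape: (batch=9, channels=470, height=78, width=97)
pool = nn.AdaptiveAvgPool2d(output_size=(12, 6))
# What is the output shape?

Input shape: (9, 470, 78, 97)
Output shape: (9, 470, 12, 6)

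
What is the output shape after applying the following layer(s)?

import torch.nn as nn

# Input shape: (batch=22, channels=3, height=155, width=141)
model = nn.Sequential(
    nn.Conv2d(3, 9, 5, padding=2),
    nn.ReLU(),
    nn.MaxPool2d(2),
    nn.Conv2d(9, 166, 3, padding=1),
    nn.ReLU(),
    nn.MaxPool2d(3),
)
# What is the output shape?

Input shape: (22, 3, 155, 141)
  -> after first Conv2d: (22, 9, 155, 141)
  -> after first MaxPool2d: (22, 9, 77, 70)
  -> after second Conv2d: (22, 166, 77, 70)
Output shape: (22, 166, 25, 23)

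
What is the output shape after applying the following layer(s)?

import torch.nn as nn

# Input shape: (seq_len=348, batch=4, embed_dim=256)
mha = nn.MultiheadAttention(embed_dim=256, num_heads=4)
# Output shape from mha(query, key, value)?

Input shape: (348, 4, 256)
Output shape: (348, 4, 256)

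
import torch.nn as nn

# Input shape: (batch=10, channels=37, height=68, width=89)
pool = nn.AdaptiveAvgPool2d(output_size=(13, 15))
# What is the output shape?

Input shape: (10, 37, 68, 89)
Output shape: (10, 37, 13, 15)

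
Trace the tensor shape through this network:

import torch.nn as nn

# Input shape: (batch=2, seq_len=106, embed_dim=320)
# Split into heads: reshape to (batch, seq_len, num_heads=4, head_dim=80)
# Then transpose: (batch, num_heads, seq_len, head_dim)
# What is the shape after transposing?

Input shape: (2, 106, 320)
  -> after reshape: (2, 106, 4, 80)
Output shape: (2, 4, 106, 80)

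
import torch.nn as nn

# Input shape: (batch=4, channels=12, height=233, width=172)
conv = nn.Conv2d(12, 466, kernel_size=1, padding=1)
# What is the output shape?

Input shape: (4, 12, 233, 172)
Output shape: (4, 466, 235, 174)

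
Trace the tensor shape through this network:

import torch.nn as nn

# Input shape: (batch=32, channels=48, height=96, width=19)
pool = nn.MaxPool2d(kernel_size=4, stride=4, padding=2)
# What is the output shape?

Input shape: (32, 48, 96, 19)
Output shape: (32, 48, 25, 5)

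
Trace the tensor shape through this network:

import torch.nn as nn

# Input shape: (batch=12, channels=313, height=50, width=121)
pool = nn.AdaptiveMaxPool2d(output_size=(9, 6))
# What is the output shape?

Input shape: (12, 313, 50, 121)
Output shape: (12, 313, 9, 6)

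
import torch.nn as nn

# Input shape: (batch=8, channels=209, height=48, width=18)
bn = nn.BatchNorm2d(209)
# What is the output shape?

Input shape: (8, 209, 48, 18)
Output shape: (8, 209, 48, 18)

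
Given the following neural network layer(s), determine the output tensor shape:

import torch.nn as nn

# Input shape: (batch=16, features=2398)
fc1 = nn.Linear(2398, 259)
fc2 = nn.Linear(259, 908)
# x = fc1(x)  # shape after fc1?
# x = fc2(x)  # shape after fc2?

Input shape: (16, 2398)
  -> after fc1: (16, 259)
Output shape: (16, 908)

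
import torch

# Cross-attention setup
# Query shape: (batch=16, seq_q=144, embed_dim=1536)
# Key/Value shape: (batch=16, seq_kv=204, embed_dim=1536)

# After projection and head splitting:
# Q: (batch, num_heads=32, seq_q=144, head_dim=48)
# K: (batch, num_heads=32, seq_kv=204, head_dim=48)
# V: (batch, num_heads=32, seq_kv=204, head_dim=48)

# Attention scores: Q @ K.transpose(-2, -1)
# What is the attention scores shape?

Input shape: (16, 144, 1536)
Output shape: (16, 32, 144, 204)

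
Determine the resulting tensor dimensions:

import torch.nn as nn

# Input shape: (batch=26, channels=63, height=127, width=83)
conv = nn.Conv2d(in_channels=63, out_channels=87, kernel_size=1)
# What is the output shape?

Input shape: (26, 63, 127, 83)
Output shape: (26, 87, 127, 83)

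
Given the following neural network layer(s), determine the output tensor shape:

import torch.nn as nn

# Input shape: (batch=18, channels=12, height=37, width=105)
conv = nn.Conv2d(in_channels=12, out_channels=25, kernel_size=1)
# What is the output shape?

Input shape: (18, 12, 37, 105)
Output shape: (18, 25, 37, 105)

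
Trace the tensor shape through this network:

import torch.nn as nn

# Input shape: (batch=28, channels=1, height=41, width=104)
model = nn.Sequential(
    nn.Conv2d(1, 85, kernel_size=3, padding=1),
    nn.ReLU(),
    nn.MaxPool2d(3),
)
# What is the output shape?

Input shape: (28, 1, 41, 104)
  -> after Conv2d: (28, 85, 41, 104)
  -> after ReLU: (28, 85, 41, 104)
Output shape: (28, 85, 13, 34)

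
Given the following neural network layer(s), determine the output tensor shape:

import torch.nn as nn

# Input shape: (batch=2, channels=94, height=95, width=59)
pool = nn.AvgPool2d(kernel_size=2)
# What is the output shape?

Input shape: (2, 94, 95, 59)
Output shape: (2, 94, 47, 29)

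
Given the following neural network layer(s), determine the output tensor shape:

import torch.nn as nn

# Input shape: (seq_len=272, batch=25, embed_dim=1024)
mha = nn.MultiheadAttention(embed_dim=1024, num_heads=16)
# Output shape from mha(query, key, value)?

Input shape: (272, 25, 1024)
Output shape: (272, 25, 1024)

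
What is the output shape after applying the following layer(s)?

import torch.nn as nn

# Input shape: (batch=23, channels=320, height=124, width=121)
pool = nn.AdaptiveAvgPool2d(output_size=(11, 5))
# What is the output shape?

Input shape: (23, 320, 124, 121)
Output shape: (23, 320, 11, 5)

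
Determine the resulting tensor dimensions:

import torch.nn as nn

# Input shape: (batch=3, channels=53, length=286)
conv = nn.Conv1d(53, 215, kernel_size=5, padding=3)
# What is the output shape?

Input shape: (3, 53, 286)
Output shape: (3, 215, 288)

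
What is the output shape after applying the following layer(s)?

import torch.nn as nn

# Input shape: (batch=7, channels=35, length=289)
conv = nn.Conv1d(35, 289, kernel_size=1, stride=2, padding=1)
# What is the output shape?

Input shape: (7, 35, 289)
Output shape: (7, 289, 146)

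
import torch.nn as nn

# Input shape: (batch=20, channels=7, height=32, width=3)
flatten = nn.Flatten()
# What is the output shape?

Input shape: (20, 7, 32, 3)
Output shape: (20, 672)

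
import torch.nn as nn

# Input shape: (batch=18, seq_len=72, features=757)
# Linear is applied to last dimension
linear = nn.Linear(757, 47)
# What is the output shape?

Input shape: (18, 72, 757)
Output shape: (18, 72, 47)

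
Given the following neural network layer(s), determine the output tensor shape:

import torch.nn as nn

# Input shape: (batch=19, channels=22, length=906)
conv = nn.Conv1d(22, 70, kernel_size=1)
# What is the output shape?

Input shape: (19, 22, 906)
Output shape: (19, 70, 906)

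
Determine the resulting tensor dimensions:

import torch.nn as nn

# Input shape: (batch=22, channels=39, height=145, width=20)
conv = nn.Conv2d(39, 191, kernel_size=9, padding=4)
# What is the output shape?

Input shape: (22, 39, 145, 20)
Output shape: (22, 191, 145, 20)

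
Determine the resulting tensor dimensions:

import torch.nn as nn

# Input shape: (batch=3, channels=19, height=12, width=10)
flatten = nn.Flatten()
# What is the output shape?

Input shape: (3, 19, 12, 10)
Output shape: (3, 2280)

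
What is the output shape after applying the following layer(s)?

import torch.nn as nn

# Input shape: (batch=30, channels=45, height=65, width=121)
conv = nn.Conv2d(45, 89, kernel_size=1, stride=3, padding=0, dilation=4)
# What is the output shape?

Input shape: (30, 45, 65, 121)
Output shape: (30, 89, 22, 41)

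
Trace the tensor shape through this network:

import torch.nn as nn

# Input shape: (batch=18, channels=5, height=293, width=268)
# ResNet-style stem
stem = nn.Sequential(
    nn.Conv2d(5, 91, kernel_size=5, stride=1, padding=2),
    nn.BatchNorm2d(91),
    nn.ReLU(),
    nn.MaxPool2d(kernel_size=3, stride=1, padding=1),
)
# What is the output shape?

Input shape: (18, 5, 293, 268)
  -> after Conv2d 5x5 stride=1: (18, 91, 293, 268)
Output shape: (18, 91, 293, 268)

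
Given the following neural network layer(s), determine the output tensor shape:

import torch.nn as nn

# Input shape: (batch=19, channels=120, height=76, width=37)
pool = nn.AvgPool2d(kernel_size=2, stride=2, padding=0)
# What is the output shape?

Input shape: (19, 120, 76, 37)
Output shape: (19, 120, 38, 18)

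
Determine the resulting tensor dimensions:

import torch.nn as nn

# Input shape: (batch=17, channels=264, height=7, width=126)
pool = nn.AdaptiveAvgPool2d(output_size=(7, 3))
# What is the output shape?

Input shape: (17, 264, 7, 126)
Output shape: (17, 264, 7, 3)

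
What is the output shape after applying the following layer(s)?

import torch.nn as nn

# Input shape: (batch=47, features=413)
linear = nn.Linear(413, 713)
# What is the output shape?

Input shape: (47, 413)
Output shape: (47, 713)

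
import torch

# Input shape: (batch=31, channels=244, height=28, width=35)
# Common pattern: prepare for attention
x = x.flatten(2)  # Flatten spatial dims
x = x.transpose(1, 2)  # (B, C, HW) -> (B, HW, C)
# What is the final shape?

Input shape: (31, 244, 28, 35)
  -> after flatten(2): (31, 244, 980)
Output shape: (31, 980, 244)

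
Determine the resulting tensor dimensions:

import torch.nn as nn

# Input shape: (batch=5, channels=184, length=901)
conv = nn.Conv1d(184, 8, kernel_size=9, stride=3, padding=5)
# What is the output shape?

Input shape: (5, 184, 901)
Output shape: (5, 8, 301)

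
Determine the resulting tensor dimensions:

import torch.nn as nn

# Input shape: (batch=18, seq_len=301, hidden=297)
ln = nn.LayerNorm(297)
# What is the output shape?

Input shape: (18, 301, 297)
Output shape: (18, 301, 297)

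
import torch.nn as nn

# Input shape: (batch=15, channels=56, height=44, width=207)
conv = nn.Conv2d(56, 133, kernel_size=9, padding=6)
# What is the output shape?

Input shape: (15, 56, 44, 207)
Output shape: (15, 133, 48, 211)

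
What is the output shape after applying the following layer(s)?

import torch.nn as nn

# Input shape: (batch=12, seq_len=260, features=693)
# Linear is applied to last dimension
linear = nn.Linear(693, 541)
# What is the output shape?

Input shape: (12, 260, 693)
Output shape: (12, 260, 541)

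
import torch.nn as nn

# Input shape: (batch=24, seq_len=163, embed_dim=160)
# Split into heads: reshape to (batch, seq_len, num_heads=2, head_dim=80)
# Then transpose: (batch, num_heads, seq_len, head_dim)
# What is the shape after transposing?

Input shape: (24, 163, 160)
  -> after reshape: (24, 163, 2, 80)
Output shape: (24, 2, 163, 80)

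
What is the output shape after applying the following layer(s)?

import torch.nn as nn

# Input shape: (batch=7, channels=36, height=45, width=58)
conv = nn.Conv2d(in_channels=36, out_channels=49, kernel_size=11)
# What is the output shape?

Input shape: (7, 36, 45, 58)
Output shape: (7, 49, 35, 48)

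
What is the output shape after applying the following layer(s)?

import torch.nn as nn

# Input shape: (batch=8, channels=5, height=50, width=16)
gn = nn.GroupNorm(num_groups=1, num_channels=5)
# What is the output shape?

Input shape: (8, 5, 50, 16)
Output shape: (8, 5, 50, 16)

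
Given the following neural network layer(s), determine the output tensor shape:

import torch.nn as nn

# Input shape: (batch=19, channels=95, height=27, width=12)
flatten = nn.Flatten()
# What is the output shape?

Input shape: (19, 95, 27, 12)
Output shape: (19, 30780)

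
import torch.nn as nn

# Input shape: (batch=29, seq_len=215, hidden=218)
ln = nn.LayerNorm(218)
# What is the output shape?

Input shape: (29, 215, 218)
Output shape: (29, 215, 218)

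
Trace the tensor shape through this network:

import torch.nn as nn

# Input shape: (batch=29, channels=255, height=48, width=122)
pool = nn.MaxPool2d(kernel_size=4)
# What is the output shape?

Input shape: (29, 255, 48, 122)
Output shape: (29, 255, 12, 30)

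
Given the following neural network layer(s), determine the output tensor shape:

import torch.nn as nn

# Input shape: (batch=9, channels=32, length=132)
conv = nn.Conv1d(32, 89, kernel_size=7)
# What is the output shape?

Input shape: (9, 32, 132)
Output shape: (9, 89, 126)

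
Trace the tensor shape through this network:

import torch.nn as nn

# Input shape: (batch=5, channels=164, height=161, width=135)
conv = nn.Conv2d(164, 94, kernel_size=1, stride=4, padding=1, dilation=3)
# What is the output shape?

Input shape: (5, 164, 161, 135)
Output shape: (5, 94, 41, 35)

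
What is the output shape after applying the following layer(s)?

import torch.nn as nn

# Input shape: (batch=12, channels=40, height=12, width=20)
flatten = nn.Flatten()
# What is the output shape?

Input shape: (12, 40, 12, 20)
Output shape: (12, 9600)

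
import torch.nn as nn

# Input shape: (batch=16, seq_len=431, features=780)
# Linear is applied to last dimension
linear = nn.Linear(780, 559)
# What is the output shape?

Input shape: (16, 431, 780)
Output shape: (16, 431, 559)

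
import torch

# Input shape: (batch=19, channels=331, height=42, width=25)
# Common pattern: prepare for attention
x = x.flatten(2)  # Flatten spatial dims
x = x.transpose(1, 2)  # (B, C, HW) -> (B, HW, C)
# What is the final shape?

Input shape: (19, 331, 42, 25)
  -> after flatten(2): (19, 331, 1050)
Output shape: (19, 1050, 331)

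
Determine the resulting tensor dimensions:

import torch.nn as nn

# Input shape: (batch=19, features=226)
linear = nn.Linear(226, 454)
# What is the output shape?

Input shape: (19, 226)
Output shape: (19, 454)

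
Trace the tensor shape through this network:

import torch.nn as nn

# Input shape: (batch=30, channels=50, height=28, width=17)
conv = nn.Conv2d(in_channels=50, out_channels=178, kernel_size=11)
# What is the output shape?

Input shape: (30, 50, 28, 17)
Output shape: (30, 178, 18, 7)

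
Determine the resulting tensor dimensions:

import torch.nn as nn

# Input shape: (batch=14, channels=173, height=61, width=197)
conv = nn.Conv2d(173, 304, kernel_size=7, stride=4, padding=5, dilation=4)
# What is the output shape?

Input shape: (14, 173, 61, 197)
Output shape: (14, 304, 12, 46)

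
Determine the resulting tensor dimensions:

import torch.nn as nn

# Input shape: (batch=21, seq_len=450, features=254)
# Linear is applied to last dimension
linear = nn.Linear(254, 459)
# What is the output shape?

Input shape: (21, 450, 254)
Output shape: (21, 450, 459)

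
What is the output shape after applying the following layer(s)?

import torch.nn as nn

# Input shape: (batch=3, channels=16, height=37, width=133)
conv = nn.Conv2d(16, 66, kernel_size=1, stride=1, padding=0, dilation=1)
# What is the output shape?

Input shape: (3, 16, 37, 133)
Output shape: (3, 66, 37, 133)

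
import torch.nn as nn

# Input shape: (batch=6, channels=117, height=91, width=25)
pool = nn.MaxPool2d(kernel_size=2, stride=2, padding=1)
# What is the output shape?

Input shape: (6, 117, 91, 25)
Output shape: (6, 117, 46, 13)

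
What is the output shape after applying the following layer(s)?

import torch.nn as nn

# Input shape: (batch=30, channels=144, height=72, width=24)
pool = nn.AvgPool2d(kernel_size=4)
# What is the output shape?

Input shape: (30, 144, 72, 24)
Output shape: (30, 144, 18, 6)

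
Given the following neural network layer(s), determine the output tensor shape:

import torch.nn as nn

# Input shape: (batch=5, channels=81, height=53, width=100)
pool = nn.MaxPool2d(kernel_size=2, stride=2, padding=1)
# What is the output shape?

Input shape: (5, 81, 53, 100)
Output shape: (5, 81, 27, 51)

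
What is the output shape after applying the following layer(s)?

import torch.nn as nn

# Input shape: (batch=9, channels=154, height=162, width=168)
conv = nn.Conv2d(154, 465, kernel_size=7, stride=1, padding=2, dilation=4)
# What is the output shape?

Input shape: (9, 154, 162, 168)
Output shape: (9, 465, 142, 148)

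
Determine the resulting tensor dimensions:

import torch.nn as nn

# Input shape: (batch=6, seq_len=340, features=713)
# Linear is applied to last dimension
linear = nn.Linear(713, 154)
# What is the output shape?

Input shape: (6, 340, 713)
Output shape: (6, 340, 154)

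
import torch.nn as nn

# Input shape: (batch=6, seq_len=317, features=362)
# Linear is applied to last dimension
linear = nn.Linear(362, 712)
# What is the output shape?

Input shape: (6, 317, 362)
Output shape: (6, 317, 712)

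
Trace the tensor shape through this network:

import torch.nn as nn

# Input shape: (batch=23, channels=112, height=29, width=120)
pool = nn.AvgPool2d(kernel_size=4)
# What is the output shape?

Input shape: (23, 112, 29, 120)
Output shape: (23, 112, 7, 30)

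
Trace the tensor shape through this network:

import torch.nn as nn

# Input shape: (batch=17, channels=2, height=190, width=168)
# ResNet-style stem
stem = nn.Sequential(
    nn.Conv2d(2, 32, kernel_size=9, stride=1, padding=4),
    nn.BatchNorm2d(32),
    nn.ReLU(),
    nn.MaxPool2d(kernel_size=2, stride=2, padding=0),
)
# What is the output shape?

Input shape: (17, 2, 190, 168)
  -> after Conv2d 9x9 stride=1: (17, 32, 190, 168)
Output shape: (17, 32, 95, 84)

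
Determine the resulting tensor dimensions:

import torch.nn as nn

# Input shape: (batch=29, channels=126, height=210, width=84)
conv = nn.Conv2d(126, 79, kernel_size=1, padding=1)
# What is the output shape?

Input shape: (29, 126, 210, 84)
Output shape: (29, 79, 212, 86)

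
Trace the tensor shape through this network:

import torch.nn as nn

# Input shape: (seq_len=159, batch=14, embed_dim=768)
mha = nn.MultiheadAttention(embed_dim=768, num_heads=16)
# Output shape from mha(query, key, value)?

Input shape: (159, 14, 768)
Output shape: (159, 14, 768)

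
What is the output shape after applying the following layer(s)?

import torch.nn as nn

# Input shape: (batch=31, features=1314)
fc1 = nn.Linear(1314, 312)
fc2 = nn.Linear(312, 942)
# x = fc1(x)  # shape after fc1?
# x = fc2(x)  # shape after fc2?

Input shape: (31, 1314)
  -> after fc1: (31, 312)
Output shape: (31, 942)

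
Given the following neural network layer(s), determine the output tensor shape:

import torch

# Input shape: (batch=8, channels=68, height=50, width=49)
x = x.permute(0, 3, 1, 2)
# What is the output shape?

Input shape: (8, 68, 50, 49)
Output shape: (8, 49, 68, 50)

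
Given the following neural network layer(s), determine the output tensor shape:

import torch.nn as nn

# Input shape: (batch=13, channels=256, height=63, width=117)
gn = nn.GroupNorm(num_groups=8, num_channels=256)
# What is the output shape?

Input shape: (13, 256, 63, 117)
Output shape: (13, 256, 63, 117)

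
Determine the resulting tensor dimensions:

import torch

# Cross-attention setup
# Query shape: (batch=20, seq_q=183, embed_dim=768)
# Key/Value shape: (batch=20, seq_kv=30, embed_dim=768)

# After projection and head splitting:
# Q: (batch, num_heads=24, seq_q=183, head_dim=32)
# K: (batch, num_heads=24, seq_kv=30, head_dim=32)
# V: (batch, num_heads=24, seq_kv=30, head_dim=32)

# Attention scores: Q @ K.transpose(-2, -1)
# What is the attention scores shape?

Input shape: (20, 183, 768)
Output shape: (20, 24, 183, 30)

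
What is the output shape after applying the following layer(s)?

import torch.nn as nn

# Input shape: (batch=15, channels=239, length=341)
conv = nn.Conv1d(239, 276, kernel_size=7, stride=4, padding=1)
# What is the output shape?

Input shape: (15, 239, 341)
Output shape: (15, 276, 85)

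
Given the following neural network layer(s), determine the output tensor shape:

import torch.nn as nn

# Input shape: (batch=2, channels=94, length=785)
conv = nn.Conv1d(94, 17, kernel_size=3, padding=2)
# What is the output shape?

Input shape: (2, 94, 785)
Output shape: (2, 17, 787)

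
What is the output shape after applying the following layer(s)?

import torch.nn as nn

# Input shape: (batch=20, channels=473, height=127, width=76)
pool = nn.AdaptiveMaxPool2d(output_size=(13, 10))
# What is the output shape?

Input shape: (20, 473, 127, 76)
Output shape: (20, 473, 13, 10)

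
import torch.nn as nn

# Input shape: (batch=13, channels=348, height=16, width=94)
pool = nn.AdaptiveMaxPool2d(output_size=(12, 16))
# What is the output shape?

Input shape: (13, 348, 16, 94)
Output shape: (13, 348, 12, 16)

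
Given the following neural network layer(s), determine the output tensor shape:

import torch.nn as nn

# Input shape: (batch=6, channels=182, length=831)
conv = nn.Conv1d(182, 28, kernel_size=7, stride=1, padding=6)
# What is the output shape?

Input shape: (6, 182, 831)
Output shape: (6, 28, 837)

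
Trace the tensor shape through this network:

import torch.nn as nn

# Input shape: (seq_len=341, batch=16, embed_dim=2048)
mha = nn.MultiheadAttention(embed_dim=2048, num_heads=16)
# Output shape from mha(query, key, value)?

Input shape: (341, 16, 2048)
Output shape: (341, 16, 2048)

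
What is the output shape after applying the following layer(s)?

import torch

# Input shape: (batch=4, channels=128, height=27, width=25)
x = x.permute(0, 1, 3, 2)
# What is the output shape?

Input shape: (4, 128, 27, 25)
Output shape: (4, 128, 25, 27)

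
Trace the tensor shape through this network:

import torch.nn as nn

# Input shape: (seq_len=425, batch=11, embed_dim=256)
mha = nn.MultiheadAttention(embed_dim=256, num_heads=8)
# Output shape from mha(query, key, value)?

Input shape: (425, 11, 256)
Output shape: (425, 11, 256)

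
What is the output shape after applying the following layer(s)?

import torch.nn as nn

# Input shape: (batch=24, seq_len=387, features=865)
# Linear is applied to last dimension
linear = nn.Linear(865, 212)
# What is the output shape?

Input shape: (24, 387, 865)
Output shape: (24, 387, 212)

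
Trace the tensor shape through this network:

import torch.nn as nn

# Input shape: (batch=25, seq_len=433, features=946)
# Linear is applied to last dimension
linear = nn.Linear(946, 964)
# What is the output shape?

Input shape: (25, 433, 946)
Output shape: (25, 433, 964)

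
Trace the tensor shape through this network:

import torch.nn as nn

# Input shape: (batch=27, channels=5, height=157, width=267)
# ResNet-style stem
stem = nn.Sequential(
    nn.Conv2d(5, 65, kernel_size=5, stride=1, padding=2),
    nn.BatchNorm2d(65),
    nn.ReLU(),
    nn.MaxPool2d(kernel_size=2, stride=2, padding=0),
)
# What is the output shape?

Input shape: (27, 5, 157, 267)
  -> after Conv2d 5x5 stride=1: (27, 65, 157, 267)
Output shape: (27, 65, 78, 133)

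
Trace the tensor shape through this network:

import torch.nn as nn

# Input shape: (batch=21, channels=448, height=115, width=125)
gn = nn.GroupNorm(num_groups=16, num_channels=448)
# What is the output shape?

Input shape: (21, 448, 115, 125)
Output shape: (21, 448, 115, 125)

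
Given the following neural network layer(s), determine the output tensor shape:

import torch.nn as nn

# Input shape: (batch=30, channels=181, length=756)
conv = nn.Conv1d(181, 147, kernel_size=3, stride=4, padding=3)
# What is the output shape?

Input shape: (30, 181, 756)
Output shape: (30, 147, 190)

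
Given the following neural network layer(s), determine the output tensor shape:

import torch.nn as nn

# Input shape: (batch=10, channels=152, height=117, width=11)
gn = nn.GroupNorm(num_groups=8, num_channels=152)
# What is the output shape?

Input shape: (10, 152, 117, 11)
Output shape: (10, 152, 117, 11)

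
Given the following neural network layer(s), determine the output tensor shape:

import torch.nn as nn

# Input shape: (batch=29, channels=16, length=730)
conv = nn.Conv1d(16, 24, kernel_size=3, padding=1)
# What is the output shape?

Input shape: (29, 16, 730)
Output shape: (29, 24, 730)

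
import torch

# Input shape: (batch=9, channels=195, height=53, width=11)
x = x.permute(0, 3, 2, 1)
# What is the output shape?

Input shape: (9, 195, 53, 11)
Output shape: (9, 11, 53, 195)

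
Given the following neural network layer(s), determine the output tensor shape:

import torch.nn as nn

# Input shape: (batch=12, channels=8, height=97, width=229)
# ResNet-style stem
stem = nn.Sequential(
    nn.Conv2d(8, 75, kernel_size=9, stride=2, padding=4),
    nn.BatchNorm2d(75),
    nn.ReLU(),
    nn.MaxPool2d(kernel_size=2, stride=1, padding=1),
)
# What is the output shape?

Input shape: (12, 8, 97, 229)
  -> after Conv2d 9x9 stride=2: (12, 75, 49, 115)
Output shape: (12, 75, 50, 116)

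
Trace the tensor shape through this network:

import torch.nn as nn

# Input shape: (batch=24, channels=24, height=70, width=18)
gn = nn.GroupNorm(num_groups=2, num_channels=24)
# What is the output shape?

Input shape: (24, 24, 70, 18)
Output shape: (24, 24, 70, 18)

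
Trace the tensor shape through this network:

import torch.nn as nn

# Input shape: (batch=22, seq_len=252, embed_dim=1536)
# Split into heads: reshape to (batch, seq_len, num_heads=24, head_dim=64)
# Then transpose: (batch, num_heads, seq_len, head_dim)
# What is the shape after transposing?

Input shape: (22, 252, 1536)
  -> after reshape: (22, 252, 24, 64)
Output shape: (22, 24, 252, 64)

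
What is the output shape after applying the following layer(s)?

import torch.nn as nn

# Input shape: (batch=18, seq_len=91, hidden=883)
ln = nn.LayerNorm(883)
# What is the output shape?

Input shape: (18, 91, 883)
Output shape: (18, 91, 883)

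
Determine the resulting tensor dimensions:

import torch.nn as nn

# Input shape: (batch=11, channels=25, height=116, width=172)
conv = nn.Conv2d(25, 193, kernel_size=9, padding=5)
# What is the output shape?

Input shape: (11, 25, 116, 172)
Output shape: (11, 193, 118, 174)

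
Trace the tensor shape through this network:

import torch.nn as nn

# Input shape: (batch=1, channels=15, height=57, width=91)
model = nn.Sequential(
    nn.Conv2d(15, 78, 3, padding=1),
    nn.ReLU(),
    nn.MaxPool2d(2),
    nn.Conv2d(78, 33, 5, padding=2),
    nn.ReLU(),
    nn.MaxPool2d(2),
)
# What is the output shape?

Input shape: (1, 15, 57, 91)
  -> after first Conv2d: (1, 78, 57, 91)
  -> after first MaxPool2d: (1, 78, 28, 45)
  -> after second Conv2d: (1, 33, 28, 45)
Output shape: (1, 33, 14, 22)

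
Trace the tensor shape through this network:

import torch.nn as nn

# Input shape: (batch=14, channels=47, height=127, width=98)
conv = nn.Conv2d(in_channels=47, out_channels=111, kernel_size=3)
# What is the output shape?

Input shape: (14, 47, 127, 98)
Output shape: (14, 111, 125, 96)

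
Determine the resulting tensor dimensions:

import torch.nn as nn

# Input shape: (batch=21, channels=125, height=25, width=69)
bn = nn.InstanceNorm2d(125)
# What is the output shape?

Input shape: (21, 125, 25, 69)
Output shape: (21, 125, 25, 69)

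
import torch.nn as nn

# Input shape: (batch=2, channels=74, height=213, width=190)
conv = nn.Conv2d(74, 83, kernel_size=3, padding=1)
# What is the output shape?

Input shape: (2, 74, 213, 190)
Output shape: (2, 83, 213, 190)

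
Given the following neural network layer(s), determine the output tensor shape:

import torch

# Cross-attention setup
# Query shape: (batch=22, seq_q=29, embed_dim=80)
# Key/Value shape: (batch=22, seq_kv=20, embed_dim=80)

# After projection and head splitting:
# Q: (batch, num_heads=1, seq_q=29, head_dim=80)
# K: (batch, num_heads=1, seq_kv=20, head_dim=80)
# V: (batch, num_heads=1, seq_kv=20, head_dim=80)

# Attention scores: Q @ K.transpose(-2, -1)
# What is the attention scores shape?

Input shape: (22, 29, 80)
Output shape: (22, 1, 29, 20)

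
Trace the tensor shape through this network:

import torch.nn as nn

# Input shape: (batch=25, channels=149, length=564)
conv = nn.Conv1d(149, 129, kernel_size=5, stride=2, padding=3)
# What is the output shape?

Input shape: (25, 149, 564)
Output shape: (25, 129, 283)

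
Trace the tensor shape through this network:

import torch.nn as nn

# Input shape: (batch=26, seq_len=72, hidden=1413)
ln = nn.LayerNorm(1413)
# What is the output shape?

Input shape: (26, 72, 1413)
Output shape: (26, 72, 1413)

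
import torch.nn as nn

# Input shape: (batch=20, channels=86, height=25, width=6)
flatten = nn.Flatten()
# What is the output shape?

Input shape: (20, 86, 25, 6)
Output shape: (20, 12900)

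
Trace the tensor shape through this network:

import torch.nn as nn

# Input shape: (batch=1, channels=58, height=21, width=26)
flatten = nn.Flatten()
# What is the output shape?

Input shape: (1, 58, 21, 26)
Output shape: (1, 31668)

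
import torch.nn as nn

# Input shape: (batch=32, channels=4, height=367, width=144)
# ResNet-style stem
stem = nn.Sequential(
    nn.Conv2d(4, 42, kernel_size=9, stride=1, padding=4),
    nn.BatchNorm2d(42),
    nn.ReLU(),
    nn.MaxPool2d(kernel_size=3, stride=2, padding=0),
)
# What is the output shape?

Input shape: (32, 4, 367, 144)
  -> after Conv2d 9x9 stride=1: (32, 42, 367, 144)
Output shape: (32, 42, 183, 71)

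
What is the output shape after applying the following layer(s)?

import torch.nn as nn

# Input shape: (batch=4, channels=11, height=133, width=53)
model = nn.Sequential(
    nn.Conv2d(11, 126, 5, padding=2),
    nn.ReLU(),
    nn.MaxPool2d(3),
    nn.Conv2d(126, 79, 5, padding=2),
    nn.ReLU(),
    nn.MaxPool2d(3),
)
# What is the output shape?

Input shape: (4, 11, 133, 53)
  -> after first Conv2d: (4, 126, 133, 53)
  -> after first MaxPool2d: (4, 126, 44, 17)
  -> after second Conv2d: (4, 79, 44, 17)
Output shape: (4, 79, 14, 5)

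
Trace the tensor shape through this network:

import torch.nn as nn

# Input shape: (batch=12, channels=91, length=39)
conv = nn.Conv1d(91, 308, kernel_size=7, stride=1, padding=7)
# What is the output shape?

Input shape: (12, 91, 39)
Output shape: (12, 308, 47)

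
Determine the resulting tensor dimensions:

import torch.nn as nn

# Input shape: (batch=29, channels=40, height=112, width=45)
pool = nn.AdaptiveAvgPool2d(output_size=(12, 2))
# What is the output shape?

Input shape: (29, 40, 112, 45)
Output shape: (29, 40, 12, 2)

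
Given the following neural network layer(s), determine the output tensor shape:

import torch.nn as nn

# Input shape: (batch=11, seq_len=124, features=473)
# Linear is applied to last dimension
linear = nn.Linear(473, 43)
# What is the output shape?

Input shape: (11, 124, 473)
Output shape: (11, 124, 43)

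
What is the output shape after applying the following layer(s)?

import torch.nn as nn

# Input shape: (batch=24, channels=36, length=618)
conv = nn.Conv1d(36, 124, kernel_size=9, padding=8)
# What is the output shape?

Input shape: (24, 36, 618)
Output shape: (24, 124, 626)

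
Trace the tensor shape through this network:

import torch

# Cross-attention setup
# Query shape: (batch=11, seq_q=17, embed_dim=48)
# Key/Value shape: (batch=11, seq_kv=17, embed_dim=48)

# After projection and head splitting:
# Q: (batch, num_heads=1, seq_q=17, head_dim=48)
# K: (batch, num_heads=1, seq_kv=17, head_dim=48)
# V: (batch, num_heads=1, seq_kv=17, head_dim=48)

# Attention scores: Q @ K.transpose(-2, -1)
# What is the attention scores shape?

Input shape: (11, 17, 48)
Output shape: (11, 1, 17, 17)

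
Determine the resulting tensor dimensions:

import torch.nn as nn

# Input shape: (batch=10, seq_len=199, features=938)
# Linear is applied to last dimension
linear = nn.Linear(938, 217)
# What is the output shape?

Input shape: (10, 199, 938)
Output shape: (10, 199, 217)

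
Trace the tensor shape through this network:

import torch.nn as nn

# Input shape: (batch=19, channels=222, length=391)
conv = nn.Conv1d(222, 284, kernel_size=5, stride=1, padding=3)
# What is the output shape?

Input shape: (19, 222, 391)
Output shape: (19, 284, 393)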